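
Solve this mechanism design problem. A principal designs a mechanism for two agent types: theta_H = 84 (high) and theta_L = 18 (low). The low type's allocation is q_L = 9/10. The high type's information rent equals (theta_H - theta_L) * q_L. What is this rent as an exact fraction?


Step 1: theta_H - theta_L = 84 - 18 = 66
Step 2: Information rent = (theta_H - theta_L) * q_L
Step 3: = 66 * 9/10
Step 4: = 297/5

297/5


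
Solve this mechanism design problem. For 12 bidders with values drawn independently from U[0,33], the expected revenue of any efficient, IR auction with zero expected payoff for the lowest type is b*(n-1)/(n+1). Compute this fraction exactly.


Step 1: By Revenue Equivalence, expected revenue = b*(n-1)/(n+1)
Step 2: Substituting n = 12, b = 33
Step 3: Revenue = 33*(12-1)/(12+1) = 33*11/13
Step 4: Revenue = 363/13

363/13


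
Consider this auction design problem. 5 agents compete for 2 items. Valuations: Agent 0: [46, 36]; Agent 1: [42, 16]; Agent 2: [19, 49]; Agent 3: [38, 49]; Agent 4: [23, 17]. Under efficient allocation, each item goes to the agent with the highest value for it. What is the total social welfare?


Step 1: For each item, find the maximum value among all agents.
Step 2: Item 0 -> Agent 0 (value 46)
Step 3: Item 1 -> Agent 2 (value 49)
Step 4: Total welfare = 46 + 49 = 95

95


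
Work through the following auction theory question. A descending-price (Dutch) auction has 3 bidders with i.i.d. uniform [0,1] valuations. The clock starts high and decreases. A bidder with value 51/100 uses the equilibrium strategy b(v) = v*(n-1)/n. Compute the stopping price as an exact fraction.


Step 1: Dutch auctions are strategically equivalent to first-price auctions
Step 2: The equilibrium bid is b(v) = v*(n-1)/n
Step 3: b = 51/100 * 2/3
Step 4: b = 17/50

17/50


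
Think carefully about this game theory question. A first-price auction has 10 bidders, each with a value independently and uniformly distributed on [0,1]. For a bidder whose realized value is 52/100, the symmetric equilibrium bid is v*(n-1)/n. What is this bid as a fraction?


Step 1: The symmetric BNE bidding function is b(v) = v * (n-1) / n
Step 2: Substitute v = 13/25 and n = 10
Step 3: b = 13/25 * 9/10
Step 4: b = 117/250

117/250


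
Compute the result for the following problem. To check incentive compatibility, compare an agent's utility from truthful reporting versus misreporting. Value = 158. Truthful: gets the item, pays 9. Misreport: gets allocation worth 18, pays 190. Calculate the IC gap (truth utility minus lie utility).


Step 1: U(truth) = value - payment = 158 - 9 = 149
Step 2: U(lie) = allocation - payment = 18 - 190 = -172
Step 3: IC gap = 149 - (-172) = 321

321


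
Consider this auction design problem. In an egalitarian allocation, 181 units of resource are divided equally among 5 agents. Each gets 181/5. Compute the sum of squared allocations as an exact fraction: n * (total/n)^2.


Step 1: Each agent's share = 181/5
Step 2: Square of each share = (181/5)^2 = 32761/25
Step 3: Sum of squares = 5 * 32761/25 = 32761/5

32761/5


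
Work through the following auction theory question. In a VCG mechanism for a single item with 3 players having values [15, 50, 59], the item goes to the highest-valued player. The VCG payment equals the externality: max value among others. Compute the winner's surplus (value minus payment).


Step 1: The winner is the agent with the highest value: agent 2 with value 59
Step 2: Values of other agents: [15, 50]
Step 3: VCG payment = max of others' values = 50
Step 4: Surplus = 59 - 50 = 9

9


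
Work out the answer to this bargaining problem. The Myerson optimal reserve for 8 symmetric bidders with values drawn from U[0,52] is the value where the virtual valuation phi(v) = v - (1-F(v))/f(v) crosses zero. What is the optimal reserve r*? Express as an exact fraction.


Step 1: For U[0,52], F(v) = v/52 and f(v) = 1/52
Step 2: phi(v) = v - (1 - v/52)/(1/52) = v - (52 - v) = 2v - 52
Step 3: Set phi(r*) = 0: 2r* - 52 = 0
Step 4: r* = 52/2 = 26 (the number of bidders n = 8 does not enter)

26


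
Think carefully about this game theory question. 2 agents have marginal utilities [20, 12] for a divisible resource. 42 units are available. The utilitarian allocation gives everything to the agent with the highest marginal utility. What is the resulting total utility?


Step 1: The marginal utilities are [20, 12]
Step 2: The highest marginal utility is 20
Step 3: All 42 units go to that agent
Step 4: Total utility = 20 * 42 = 840

840


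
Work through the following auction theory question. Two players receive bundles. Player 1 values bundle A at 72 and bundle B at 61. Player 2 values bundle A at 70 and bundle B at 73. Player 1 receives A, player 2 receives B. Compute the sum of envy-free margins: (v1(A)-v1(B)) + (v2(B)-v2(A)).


Step 1: Player 1's margin = v1(A) - v1(B) = 72 - 61 = 11
Step 2: Player 2's margin = v2(B) - v2(A) = 73 - 70 = 3
Step 3: Total margin = 11 + 3 = 14

14


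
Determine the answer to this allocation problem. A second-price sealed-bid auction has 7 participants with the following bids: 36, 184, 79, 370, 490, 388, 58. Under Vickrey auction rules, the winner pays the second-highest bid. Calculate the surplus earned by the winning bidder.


Step 1: Sort bids in descending order: 490, 388, 370, 184, 79, 58, 36
Step 2: The winning bid is the highest: 490
Step 3: The payment equals the second-highest bid: 388
Step 4: Surplus = winner's bid - payment = 490 - 388 = 102

102


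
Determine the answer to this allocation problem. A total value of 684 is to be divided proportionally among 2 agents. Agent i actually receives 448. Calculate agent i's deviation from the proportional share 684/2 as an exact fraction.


Step 1: Proportional share = 684/2 = 342
Step 2: Agent's actual allocation = 448
Step 3: Excess = 448 - 342 = 106

106


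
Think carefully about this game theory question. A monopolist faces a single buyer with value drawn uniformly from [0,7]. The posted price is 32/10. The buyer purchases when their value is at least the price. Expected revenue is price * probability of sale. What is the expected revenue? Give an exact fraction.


Step 1: Posted price r = 16/5, value support [0,7]
Step 2: P(v >= r) = (7 - 16/5)/7 = 19/35
Step 3: Expected revenue = r * P(v >= r) = 16/5 * 19/35
Step 4: Revenue = 304/175

304/175


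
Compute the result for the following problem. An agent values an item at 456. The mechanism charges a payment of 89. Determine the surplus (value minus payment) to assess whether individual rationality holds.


Step 1: Surplus = value - payment = 456 - 89 = 367
Step 2: IR is satisfied (surplus >= 0)

367


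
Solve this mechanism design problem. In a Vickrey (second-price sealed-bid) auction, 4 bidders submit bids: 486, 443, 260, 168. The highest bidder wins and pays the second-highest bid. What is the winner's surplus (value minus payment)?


Step 1: Sort bids in descending order: 486, 443, 260, 168
Step 2: The winning bid is the highest: 486
Step 3: The payment equals the second-highest bid: 443
Step 4: Surplus = winner's bid - payment = 486 - 443 = 43

43


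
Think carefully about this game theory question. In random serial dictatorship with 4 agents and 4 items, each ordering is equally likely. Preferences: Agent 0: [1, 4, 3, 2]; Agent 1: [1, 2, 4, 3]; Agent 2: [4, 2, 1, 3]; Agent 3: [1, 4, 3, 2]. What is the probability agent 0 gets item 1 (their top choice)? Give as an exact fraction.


Step 1: Agent 0 wants item 1
Step 2: There are 24 possible orderings of agents
Step 3: In 8 orderings, agent 0 gets item 1
Step 4: Probability = 8/24 = 1/3

1/3


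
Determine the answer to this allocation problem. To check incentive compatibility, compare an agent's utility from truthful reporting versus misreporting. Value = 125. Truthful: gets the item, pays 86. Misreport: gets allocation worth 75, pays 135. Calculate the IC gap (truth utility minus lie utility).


Step 1: U(truth) = value - payment = 125 - 86 = 39
Step 2: U(lie) = allocation - payment = 75 - 135 = -60
Step 3: IC gap = 39 - (-60) = 99

99


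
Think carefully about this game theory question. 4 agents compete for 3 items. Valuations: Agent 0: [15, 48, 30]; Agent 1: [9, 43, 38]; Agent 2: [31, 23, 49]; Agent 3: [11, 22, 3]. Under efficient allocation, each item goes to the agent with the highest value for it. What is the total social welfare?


Step 1: For each item, find the maximum value among all agents.
Step 2: Item 0 -> Agent 2 (value 31)
Step 3: Item 1 -> Agent 0 (value 48)
Step 4: Item 2 -> Agent 2 (value 49)
Step 5: Total welfare = 31 + 48 + 49 = 128

128


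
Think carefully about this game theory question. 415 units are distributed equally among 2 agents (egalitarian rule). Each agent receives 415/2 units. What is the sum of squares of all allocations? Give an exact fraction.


Step 1: Each agent's share = 415/2
Step 2: Square of each share = (415/2)^2 = 172225/4
Step 3: Sum of squares = 2 * 172225/4 = 172225/2

172225/2


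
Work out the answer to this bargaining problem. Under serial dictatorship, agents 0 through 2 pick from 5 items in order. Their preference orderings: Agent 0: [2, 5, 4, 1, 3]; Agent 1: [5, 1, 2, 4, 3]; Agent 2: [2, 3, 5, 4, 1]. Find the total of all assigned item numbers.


Step 1: Agent 0 picks item 2
Step 2: Agent 1 picks item 5
Step 3: Agent 2 picks item 3
Step 4: Sum = 2 + 5 + 3 = 10

10


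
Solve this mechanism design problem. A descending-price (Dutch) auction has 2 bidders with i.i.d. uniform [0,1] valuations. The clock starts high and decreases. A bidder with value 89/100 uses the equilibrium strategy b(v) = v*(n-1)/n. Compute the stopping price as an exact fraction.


Step 1: Dutch auctions are strategically equivalent to first-price auctions
Step 2: The equilibrium bid is b(v) = v*(n-1)/n
Step 3: b = 89/100 * 1/2
Step 4: b = 89/200

89/200


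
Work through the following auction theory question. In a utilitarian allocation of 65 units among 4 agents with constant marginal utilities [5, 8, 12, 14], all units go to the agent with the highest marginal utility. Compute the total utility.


Step 1: The marginal utilities are [5, 8, 12, 14]
Step 2: The highest marginal utility is 14
Step 3: All 65 units go to that agent
Step 4: Total utility = 14 * 65 = 910

910


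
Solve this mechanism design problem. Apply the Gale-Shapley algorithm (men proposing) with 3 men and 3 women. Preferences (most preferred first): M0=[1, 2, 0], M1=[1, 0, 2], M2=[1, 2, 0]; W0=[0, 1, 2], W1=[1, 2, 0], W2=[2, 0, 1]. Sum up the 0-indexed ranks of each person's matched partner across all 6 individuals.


Step 1: Run Gale-Shapley (men propose, women hold best offer):
  M0 proposes to W1; she accepts
  M1 proposes to W1; she switches from M0
  M2 proposes to W1; rejected
  M2 proposes to W2; she accepts
  M0 proposes to W2; rejected
  M0 proposes to W0; she accepts
Step 2: Final matching: W0-M0, W1-M1, W2-M2
Step 3: 0-indexed ranks (man's rank of his match, then woman's): 2 + 0 + 0 + 0 + 1 + 0
Step 4: Total rank sum = 3

3


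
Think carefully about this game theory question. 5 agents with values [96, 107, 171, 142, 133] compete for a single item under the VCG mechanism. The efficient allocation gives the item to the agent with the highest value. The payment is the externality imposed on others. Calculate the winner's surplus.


Step 1: The winner is the agent with the highest value: agent 2 with value 171
Step 2: Values of other agents: [96, 107, 142, 133]
Step 3: VCG payment = max of others' values = 142
Step 4: Surplus = 171 - 142 = 29

29


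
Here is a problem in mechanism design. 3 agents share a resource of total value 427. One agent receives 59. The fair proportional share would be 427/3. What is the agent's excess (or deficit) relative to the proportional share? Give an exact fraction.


Step 1: Proportional share = 427/3
Step 2: Agent's actual allocation = 59
Step 3: Excess = 59 - 427/3 = -250/3

-250/3


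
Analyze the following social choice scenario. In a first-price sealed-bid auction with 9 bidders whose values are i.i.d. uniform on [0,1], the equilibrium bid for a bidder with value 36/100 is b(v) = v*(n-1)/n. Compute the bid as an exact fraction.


Step 1: The symmetric BNE bidding function is b(v) = v * (n-1) / n
Step 2: Substitute v = 9/25 and n = 9
Step 3: b = 9/25 * 8/9
Step 4: b = 8/25

8/25


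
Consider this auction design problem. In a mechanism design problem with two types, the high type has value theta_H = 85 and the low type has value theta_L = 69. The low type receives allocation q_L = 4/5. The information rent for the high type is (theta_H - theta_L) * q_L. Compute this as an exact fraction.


Step 1: theta_H - theta_L = 85 - 69 = 16
Step 2: Information rent = (theta_H - theta_L) * q_L
Step 3: = 16 * 4/5
Step 4: = 64/5

64/5


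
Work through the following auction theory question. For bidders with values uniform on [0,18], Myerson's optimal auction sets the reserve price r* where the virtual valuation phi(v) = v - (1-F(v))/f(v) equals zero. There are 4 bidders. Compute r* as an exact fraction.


Step 1: For U[0,18], F(v) = v/18 and f(v) = 1/18
Step 2: phi(v) = v - (1 - v/18)/(1/18) = v - (18 - v) = 2v - 18
Step 3: Set phi(r*) = 0: 2r* - 18 = 0
Step 4: r* = 18/2 = 9 (the number of bidders n = 4 does not enter)

9


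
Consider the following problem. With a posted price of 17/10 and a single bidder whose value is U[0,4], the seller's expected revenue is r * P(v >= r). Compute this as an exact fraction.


Step 1: Posted price r = 17/10, value support [0,4]
Step 2: P(v >= r) = (4 - 17/10)/4 = 23/40
Step 3: Expected revenue = r * P(v >= r) = 17/10 * 23/40
Step 4: Revenue = 391/400

391/400


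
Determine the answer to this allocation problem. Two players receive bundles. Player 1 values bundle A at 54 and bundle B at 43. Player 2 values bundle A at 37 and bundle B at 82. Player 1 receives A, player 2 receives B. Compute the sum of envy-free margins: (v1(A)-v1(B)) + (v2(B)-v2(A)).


Step 1: Player 1's margin = v1(A) - v1(B) = 54 - 43 = 11
Step 2: Player 2's margin = v2(B) - v2(A) = 82 - 37 = 45
Step 3: Total margin = 11 + 45 = 56

56


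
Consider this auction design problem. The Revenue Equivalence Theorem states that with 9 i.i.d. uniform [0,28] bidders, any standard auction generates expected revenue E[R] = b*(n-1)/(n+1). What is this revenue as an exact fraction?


Step 1: By Revenue Equivalence, expected revenue = b*(n-1)/(n+1)
Step 2: Substituting n = 9, b = 28
Step 3: Revenue = 28*(9-1)/(9+1) = 28*8/10
Step 4: Revenue = 224/10 = 112/5

112/5


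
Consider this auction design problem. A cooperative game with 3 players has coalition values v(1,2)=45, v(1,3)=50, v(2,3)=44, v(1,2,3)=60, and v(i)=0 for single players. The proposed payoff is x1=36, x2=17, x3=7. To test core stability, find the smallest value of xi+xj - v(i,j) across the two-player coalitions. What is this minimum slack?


Step 1: Slack for coalition (1,2): x1+x2 - v12 = 53 - 45 = 8
Step 2: Slack for coalition (1,3): x1+x3 - v13 = 43 - 50 = -7
Step 3: Slack for coalition (2,3): x2+x3 - v23 = 24 - 44 = -20
Step 4: Minimum slack = min(8, -7, -20) = -20, attained by (2,3); coalition (2,3) can block (slack < 0), so the allocation is not in the core

-20


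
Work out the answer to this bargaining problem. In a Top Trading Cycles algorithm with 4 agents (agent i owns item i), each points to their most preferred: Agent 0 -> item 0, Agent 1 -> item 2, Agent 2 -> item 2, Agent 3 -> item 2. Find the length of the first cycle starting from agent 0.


Step 1: Trace the pointer graph from agent 0: 0 -> 0
Step 2: A cycle is detected when we revisit agent 0
Step 3: The cycle is: 0 -> 0
Step 4: Cycle length = 1

1


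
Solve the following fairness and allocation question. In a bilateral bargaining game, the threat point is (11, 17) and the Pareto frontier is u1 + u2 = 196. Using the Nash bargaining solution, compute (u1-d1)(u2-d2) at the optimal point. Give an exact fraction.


Step 1: The Nash solution splits surplus symmetrically above the disagreement point
Step 2: u1 = (total + d1 - d2)/2 = (196 + 11 - 17)/2 = 95
Step 3: u2 = (total - d1 + d2)/2 = (196 - 11 + 17)/2 = 101
Step 4: Nash product = (95 - 11) * (101 - 17)
Step 5: = 84 * 84 = 7056

7056


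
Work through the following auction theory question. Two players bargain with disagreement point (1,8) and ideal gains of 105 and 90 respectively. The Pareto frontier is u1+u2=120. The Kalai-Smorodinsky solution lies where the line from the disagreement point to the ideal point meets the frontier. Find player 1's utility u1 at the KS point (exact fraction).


Step 1: At the KS point, (u1-d1)/r1 = (u2-d2)/r2 = t and u1+u2 = 120
Step 2: u1 = d1 + r1*t and u2 = d2 + r2*t, so (d1 + r1*t) + (d2 + r2*t) = 120
Step 3: t = (120 - 1 - 8)/(105 + 90) = 111/195 = 37/65
Step 4: u1 = d1 + r1*t = 1 + 105 * 37/65 = 790/13
Step 5: (Check: u2 = d2 + r2*t = 770/13; u1+u2 = 790/13 + 770/13 = 120, on the frontier.)

790/13


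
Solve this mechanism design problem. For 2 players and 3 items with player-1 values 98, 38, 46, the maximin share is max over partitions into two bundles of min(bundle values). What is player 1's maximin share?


Step 1: Item values = 98, 38, 46
Step 2: Enumerate all 2-bundle partitions and take the smaller bundle:
  Partition 1: {98} vs {38,46} -> bundles 98, 84; min = 84
  Partition 2: {38} vs {98,46} -> bundles 38, 144; min = 38
  Partition 3: {46} vs {98,38} -> bundles 46, 136; min = 46
Step 3: MMS = max(84, 38, 46) = 84

84


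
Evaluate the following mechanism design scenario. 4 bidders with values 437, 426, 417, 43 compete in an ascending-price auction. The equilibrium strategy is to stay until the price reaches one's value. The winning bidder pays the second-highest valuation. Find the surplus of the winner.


Step 1: Identify the highest value: 437
Step 2: Identify the second-highest value: 426
Step 3: The final price = second-highest value = 426
Step 4: Surplus = 437 - 426 = 11

11


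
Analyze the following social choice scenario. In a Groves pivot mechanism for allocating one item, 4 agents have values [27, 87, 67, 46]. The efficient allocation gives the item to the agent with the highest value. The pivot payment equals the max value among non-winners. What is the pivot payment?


Step 1: The efficient winner is agent 1 with value 87
Step 2: Other agents' values: [27, 67, 46]
Step 3: Pivot payment = max(others) = 67
Step 4: The winner pays 67

67


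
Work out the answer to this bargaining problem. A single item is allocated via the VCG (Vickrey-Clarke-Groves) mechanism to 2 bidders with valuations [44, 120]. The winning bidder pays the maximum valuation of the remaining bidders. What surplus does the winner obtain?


Step 1: The winner is the agent with the highest value: agent 1 with value 120
Step 2: Values of other agents: [44]
Step 3: VCG payment = max of others' values = 44
Step 4: Surplus = 120 - 44 = 76

76


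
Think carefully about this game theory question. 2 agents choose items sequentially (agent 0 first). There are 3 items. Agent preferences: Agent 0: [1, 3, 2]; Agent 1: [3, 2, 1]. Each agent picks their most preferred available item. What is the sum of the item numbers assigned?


Step 1: Agent 0 picks item 1
Step 2: Agent 1 picks item 3
Step 3: Sum = 1 + 3 = 4

4


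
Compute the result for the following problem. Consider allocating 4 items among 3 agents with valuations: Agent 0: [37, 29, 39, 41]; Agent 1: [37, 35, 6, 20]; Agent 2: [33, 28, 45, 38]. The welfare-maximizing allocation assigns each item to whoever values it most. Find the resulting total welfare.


Step 1: For each item, find the maximum value among all agents.
Step 2: Item 0 -> Agent 0 (value 37)
Step 3: Item 1 -> Agent 1 (value 35)
Step 4: Item 2 -> Agent 2 (value 45)
Step 5: Item 3 -> Agent 0 (value 41)
Step 6: Total welfare = 37 + 35 + 45 + 41 = 158

158


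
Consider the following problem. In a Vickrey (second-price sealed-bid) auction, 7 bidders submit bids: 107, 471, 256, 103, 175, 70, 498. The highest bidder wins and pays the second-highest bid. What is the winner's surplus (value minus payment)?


Step 1: Sort bids in descending order: 498, 471, 256, 175, 107, 103, 70
Step 2: The winning bid is the highest: 498
Step 3: The payment equals the second-highest bid: 471
Step 4: Surplus = winner's bid - payment = 498 - 471 = 27

27


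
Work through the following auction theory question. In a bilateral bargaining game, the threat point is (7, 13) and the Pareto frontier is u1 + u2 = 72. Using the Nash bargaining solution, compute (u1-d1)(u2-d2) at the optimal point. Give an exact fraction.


Step 1: The Nash solution splits surplus symmetrically above the disagreement point
Step 2: u1 = (total + d1 - d2)/2 = (72 + 7 - 13)/2 = 33
Step 3: u2 = (total - d1 + d2)/2 = (72 - 7 + 13)/2 = 39
Step 4: Nash product = (33 - 7) * (39 - 13)
Step 5: = 26 * 26 = 676

676


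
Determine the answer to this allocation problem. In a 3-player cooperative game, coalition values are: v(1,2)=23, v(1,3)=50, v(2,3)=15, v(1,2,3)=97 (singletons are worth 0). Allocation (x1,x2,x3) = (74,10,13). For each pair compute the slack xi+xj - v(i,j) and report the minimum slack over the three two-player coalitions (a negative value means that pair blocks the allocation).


Step 1: Slack for coalition (1,2): x1+x2 - v12 = 84 - 23 = 61
Step 2: Slack for coalition (1,3): x1+x3 - v13 = 87 - 50 = 37
Step 3: Slack for coalition (2,3): x2+x3 - v23 = 23 - 15 = 8
Step 4: Minimum slack = min(61, 37, 8) = 8, attained by (2,3); no pair can gain by deviating, so the allocation is in the core

8


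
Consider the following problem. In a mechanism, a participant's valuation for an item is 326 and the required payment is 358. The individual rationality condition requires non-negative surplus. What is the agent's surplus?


Step 1: Surplus = value - payment = 326 - 358 = -32
Step 2: IR is violated (surplus < 0)

-32


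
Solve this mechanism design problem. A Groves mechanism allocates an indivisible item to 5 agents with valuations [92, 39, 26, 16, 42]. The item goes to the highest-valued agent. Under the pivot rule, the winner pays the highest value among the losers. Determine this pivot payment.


Step 1: The efficient winner is agent 0 with value 92
Step 2: Other agents' values: [39, 26, 16, 42]
Step 3: Pivot payment = max(others) = 42
Step 4: The winner pays 42

42


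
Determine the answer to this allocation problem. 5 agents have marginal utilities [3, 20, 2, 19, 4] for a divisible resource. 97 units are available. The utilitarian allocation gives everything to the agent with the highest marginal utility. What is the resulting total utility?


Step 1: The marginal utilities are [3, 20, 2, 19, 4]
Step 2: The highest marginal utility is 20
Step 3: All 97 units go to that agent
Step 4: Total utility = 20 * 97 = 1940

1940


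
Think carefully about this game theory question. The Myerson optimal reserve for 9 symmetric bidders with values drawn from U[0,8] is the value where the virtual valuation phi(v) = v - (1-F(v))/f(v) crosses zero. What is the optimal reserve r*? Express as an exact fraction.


Step 1: For U[0,8], F(v) = v/8 and f(v) = 1/8
Step 2: phi(v) = v - (1 - v/8)/(1/8) = v - (8 - v) = 2v - 8
Step 3: Set phi(r*) = 0: 2r* - 8 = 0
Step 4: r* = 8/2 = 4 (the number of bidders n = 9 does not enter)

4


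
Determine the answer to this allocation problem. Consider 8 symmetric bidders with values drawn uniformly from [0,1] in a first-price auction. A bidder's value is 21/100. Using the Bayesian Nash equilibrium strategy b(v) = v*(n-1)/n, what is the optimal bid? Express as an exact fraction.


Step 1: The symmetric BNE bidding function is b(v) = v * (n-1) / n
Step 2: Substitute v = 21/100 and n = 8
Step 3: b = 21/100 * 7/8
Step 4: b = 147/800

147/800


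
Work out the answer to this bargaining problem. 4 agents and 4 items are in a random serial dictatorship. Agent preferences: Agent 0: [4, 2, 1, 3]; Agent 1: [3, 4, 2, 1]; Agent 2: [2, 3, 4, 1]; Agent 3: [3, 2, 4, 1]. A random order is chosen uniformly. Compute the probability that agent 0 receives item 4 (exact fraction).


Step 1: Agent 0 wants item 4
Step 2: There are 24 possible orderings of agents
Step 3: In 17 orderings, agent 0 gets item 4
Step 4: Probability = 17/24

17/24


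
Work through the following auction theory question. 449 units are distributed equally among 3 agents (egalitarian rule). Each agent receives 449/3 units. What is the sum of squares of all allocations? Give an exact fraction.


Step 1: Each agent's share = 449/3
Step 2: Square of each share = (449/3)^2 = 201601/9
Step 3: Sum of squares = 3 * 201601/9 = 201601/3

201601/3


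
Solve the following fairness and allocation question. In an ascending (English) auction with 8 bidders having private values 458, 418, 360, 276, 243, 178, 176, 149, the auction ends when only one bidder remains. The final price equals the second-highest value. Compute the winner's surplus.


Step 1: Identify the highest value: 458
Step 2: Identify the second-highest value: 418
Step 3: The final price = second-highest value = 418
Step 4: Surplus = 458 - 418 = 40

40


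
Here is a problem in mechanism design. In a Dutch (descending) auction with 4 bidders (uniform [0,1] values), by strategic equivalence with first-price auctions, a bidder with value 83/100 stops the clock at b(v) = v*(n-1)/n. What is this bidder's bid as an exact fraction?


Step 1: Dutch auctions are strategically equivalent to first-price auctions
Step 2: The equilibrium bid is b(v) = v*(n-1)/n
Step 3: b = 83/100 * 3/4
Step 4: b = 249/400

249/400


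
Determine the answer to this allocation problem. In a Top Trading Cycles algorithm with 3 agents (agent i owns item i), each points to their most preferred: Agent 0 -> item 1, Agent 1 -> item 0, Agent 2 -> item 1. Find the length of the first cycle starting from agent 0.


Step 1: Trace the pointer graph from agent 0: 0 -> 1 -> 0
Step 2: A cycle is detected when we revisit agent 0
Step 3: The cycle is: 0 -> 1 -> 0
Step 4: Cycle length = 2

2


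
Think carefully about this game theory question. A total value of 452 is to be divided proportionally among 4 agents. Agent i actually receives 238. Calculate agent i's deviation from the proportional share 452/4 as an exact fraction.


Step 1: Proportional share = 452/4 = 113
Step 2: Agent's actual allocation = 238
Step 3: Excess = 238 - 113 = 125

125


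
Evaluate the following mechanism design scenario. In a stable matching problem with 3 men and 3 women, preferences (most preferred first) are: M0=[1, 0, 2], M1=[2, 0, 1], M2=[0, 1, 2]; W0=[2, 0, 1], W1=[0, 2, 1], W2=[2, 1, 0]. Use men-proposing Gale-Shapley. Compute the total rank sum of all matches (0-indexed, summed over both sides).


Step 1: Run Gale-Shapley (men propose, women hold best offer):
  M0 proposes to W1; she accepts
  M1 proposes to W2; she accepts
  M2 proposes to W0; she accepts
Step 2: Final matching: W0-M2, W1-M0, W2-M1
Step 3: 0-indexed ranks (man's rank of his match, then woman's): 0 + 0 + 0 + 0 + 0 + 1
Step 4: Total rank sum = 1

1


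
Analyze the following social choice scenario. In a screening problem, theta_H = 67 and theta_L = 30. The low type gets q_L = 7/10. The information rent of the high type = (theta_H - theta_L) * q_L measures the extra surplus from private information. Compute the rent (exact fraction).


Step 1: theta_H - theta_L = 67 - 30 = 37
Step 2: Information rent = (theta_H - theta_L) * q_L
Step 3: = 37 * 7/10
Step 4: = 259/10

259/10


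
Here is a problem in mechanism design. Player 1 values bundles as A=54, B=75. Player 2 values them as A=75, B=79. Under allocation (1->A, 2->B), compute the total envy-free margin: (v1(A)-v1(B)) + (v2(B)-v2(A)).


Step 1: Player 1's margin = v1(A) - v1(B) = 54 - 75 = -21
Step 2: Player 2's margin = v2(B) - v2(A) = 79 - 75 = 4
Step 3: Total margin = -21 + 4 = -17

-17


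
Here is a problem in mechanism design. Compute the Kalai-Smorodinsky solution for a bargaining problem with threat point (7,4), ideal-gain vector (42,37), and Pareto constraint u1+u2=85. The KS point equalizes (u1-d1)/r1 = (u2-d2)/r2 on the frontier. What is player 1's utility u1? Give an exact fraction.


Step 1: At the KS point, (u1-d1)/r1 = (u2-d2)/r2 = t and u1+u2 = 85
Step 2: u1 = d1 + r1*t and u2 = d2 + r2*t, so (d1 + r1*t) + (d2 + r2*t) = 85
Step 3: t = (85 - 7 - 4)/(42 + 37) = 74/79
Step 4: u1 = d1 + r1*t = 7 + 42 * 74/79 = 3661/79
Step 5: (Check: u2 = d2 + r2*t = 3054/79; u1+u2 = 3661/79 + 3054/79 = 85, on the frontier.)

3661/79


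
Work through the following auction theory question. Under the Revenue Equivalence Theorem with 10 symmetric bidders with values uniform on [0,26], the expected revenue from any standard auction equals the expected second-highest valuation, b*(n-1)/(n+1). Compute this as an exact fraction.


Step 1: By Revenue Equivalence, expected revenue = b*(n-1)/(n+1)
Step 2: Substituting n = 10, b = 26
Step 3: Revenue = 26*(10-1)/(10+1) = 26*9/11
Step 4: Revenue = 234/11

234/11


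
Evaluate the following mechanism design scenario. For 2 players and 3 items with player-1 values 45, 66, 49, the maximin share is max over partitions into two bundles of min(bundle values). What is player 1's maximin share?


Step 1: Item values = 45, 66, 49
Step 2: Enumerate all 2-bundle partitions and take the smaller bundle:
  Partition 1: {45} vs {66,49} -> bundles 45, 115; min = 45
  Partition 2: {66} vs {45,49} -> bundles 66, 94; min = 66
  Partition 3: {49} vs {45,66} -> bundles 49, 111; min = 49
Step 3: MMS = max(45, 66, 49) = 66

66


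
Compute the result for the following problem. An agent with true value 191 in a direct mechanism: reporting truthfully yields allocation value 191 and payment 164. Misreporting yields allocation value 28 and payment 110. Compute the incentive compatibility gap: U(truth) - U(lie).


Step 1: U(truth) = value - payment = 191 - 164 = 27
Step 2: U(lie) = allocation - payment = 28 - 110 = -82
Step 3: IC gap = 27 - (-82) = 109

109


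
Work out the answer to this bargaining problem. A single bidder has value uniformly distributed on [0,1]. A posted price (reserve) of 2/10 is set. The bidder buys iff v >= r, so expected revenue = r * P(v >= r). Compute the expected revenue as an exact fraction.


Step 1: Posted price r = 1/5, value support [0,1]
Step 2: P(v >= r) = (1 - 1/5)/1 = 4/5
Step 3: Expected revenue = r * P(v >= r) = 1/5 * 4/5
Step 4: Revenue = 4/25

4/25


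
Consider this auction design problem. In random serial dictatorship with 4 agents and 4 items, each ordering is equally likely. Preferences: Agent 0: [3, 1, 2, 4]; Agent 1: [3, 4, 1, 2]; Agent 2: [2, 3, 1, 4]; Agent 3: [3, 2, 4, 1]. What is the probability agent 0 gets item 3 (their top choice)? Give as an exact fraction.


Step 1: Agent 0 wants item 3
Step 2: There are 24 possible orderings of agents
Step 3: In 8 orderings, agent 0 gets item 3
Step 4: Probability = 8/24 = 1/3

1/3


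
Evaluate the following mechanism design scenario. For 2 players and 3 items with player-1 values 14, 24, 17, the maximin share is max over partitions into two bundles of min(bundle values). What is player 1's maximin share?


Step 1: Item values = 14, 24, 17
Step 2: Enumerate all 2-bundle partitions and take the smaller bundle:
  Partition 1: {14} vs {24,17} -> bundles 14, 41; min = 14
  Partition 2: {24} vs {14,17} -> bundles 24, 31; min = 24
  Partition 3: {17} vs {14,24} -> bundles 17, 38; min = 17
Step 3: MMS = max(14, 24, 17) = 24

24


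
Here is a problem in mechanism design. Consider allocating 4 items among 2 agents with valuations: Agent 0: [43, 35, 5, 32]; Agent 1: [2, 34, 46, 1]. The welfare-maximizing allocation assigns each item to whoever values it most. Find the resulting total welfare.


Step 1: For each item, find the maximum value among all agents.
Step 2: Item 0 -> Agent 0 (value 43)
Step 3: Item 1 -> Agent 0 (value 35)
Step 4: Item 2 -> Agent 1 (value 46)
Step 5: Item 3 -> Agent 0 (value 32)
Step 6: Total welfare = 43 + 35 + 46 + 32 = 156

156


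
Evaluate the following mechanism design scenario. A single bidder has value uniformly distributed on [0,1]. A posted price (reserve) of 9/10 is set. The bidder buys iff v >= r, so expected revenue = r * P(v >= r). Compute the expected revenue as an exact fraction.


Step 1: Posted price r = 9/10, value support [0,1]
Step 2: P(v >= r) = (1 - 9/10)/1 = 1/10
Step 3: Expected revenue = r * P(v >= r) = 9/10 * 1/10
Step 4: Revenue = 9/100

9/100


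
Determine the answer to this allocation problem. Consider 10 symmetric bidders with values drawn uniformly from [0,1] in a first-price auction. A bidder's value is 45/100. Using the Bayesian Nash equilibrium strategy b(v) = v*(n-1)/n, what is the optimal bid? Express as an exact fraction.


Step 1: The symmetric BNE bidding function is b(v) = v * (n-1) / n
Step 2: Substitute v = 9/20 and n = 10
Step 3: b = 9/20 * 9/10
Step 4: b = 81/200

81/200


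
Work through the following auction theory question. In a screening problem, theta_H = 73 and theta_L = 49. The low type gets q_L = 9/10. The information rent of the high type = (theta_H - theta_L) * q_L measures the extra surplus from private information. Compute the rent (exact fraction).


Step 1: theta_H - theta_L = 73 - 49 = 24
Step 2: Information rent = (theta_H - theta_L) * q_L
Step 3: = 24 * 9/10
Step 4: = 108/5

108/5


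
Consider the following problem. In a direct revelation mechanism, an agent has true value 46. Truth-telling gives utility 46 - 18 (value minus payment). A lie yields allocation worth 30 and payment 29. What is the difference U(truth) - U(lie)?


Step 1: U(truth) = value - payment = 46 - 18 = 28
Step 2: U(lie) = allocation - payment = 30 - 29 = 1
Step 3: IC gap = 28 - 1 = 27

27


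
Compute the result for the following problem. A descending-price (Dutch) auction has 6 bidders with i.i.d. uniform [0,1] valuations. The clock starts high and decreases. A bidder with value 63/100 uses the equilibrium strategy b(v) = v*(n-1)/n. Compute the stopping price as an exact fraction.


Step 1: Dutch auctions are strategically equivalent to first-price auctions
Step 2: The equilibrium bid is b(v) = v*(n-1)/n
Step 3: b = 63/100 * 5/6
Step 4: b = 21/40

21/40


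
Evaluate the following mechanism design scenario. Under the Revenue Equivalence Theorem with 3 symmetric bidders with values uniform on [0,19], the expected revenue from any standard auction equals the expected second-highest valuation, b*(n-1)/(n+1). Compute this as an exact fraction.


Step 1: By Revenue Equivalence, expected revenue = b*(n-1)/(n+1)
Step 2: Substituting n = 3, b = 19
Step 3: Revenue = 19*(3-1)/(3+1) = 19*2/4
Step 4: Revenue = 38/4 = 19/2

19/2


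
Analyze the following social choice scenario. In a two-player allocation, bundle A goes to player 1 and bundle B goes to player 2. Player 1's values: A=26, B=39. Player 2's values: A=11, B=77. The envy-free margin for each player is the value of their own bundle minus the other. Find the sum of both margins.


Step 1: Player 1's margin = v1(A) - v1(B) = 26 - 39 = -13
Step 2: Player 2's margin = v2(B) - v2(A) = 77 - 11 = 66
Step 3: Total margin = -13 + 66 = 53

53


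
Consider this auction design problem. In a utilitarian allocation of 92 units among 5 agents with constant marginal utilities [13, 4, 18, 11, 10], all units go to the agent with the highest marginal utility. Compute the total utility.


Step 1: The marginal utilities are [13, 4, 18, 11, 10]
Step 2: The highest marginal utility is 18
Step 3: All 92 units go to that agent
Step 4: Total utility = 18 * 92 = 1656

1656


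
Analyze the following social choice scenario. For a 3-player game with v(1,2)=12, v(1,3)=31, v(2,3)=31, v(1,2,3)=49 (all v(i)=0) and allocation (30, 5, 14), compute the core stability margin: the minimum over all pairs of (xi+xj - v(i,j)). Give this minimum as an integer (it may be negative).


Step 1: Slack for coalition (1,2): x1+x2 - v12 = 35 - 12 = 23
Step 2: Slack for coalition (1,3): x1+x3 - v13 = 44 - 31 = 13
Step 3: Slack for coalition (2,3): x2+x3 - v23 = 19 - 31 = -12
Step 4: Minimum slack = min(23, 13, -12) = -12, attained by (2,3); coalition (2,3) can block (slack < 0), so the allocation is not in the core

-12


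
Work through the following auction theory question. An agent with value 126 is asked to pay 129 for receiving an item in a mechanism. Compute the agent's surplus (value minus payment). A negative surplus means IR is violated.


Step 1: Surplus = value - payment = 126 - 129 = -3
Step 2: IR is violated (surplus < 0)

-3


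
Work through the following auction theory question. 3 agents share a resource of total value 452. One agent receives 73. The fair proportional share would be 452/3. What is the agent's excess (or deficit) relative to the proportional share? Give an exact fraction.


Step 1: Proportional share = 452/3
Step 2: Agent's actual allocation = 73
Step 3: Excess = 73 - 452/3 = -233/3

-233/3


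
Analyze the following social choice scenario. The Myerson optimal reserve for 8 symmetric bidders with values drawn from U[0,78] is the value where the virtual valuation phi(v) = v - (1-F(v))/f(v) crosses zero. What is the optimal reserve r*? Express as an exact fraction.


Step 1: For U[0,78], F(v) = v/78 and f(v) = 1/78
Step 2: phi(v) = v - (1 - v/78)/(1/78) = v - (78 - v) = 2v - 78
Step 3: Set phi(r*) = 0: 2r* - 78 = 0
Step 4: r* = 78/2 = 39 (the number of bidders n = 8 does not enter)

39


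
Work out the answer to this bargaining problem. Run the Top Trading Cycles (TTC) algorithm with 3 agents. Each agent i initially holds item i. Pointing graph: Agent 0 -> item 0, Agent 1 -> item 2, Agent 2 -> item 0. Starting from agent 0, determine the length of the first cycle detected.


Step 1: Trace the pointer graph from agent 0: 0 -> 0
Step 2: A cycle is detected when we revisit agent 0
Step 3: The cycle is: 0 -> 0
Step 4: Cycle length = 1

1


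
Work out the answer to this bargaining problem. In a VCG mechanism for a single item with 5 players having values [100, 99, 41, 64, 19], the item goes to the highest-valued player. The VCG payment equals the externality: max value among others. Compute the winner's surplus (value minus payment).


Step 1: The winner is the agent with the highest value: agent 0 with value 100
Step 2: Values of other agents: [99, 41, 64, 19]
Step 3: VCG payment = max of others' values = 99
Step 4: Surplus = 100 - 99 = 1

1


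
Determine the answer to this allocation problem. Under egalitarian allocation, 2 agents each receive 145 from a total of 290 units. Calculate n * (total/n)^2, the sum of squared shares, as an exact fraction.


Step 1: Each agent's share = 290/2 = 145
Step 2: Square of each share = (145)^2 = 21025
Step 3: Sum of squares = 2 * 21025 = 42050

42050


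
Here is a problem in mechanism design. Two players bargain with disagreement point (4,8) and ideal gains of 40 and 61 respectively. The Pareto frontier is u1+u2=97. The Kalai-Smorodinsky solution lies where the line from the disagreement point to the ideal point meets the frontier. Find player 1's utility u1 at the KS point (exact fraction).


Step 1: At the KS point, (u1-d1)/r1 = (u2-d2)/r2 = t and u1+u2 = 97
Step 2: u1 = d1 + r1*t and u2 = d2 + r2*t, so (d1 + r1*t) + (d2 + r2*t) = 97
Step 3: t = (97 - 4 - 8)/(40 + 61) = 85/101
Step 4: u1 = d1 + r1*t = 4 + 40 * 85/101 = 3804/101
Step 5: (Check: u2 = d2 + r2*t = 5993/101; u1+u2 = 3804/101 + 5993/101 = 97, on the frontier.)

3804/101


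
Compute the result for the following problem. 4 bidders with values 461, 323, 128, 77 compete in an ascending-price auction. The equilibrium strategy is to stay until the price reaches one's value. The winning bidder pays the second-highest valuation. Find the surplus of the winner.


Step 1: Identify the highest value: 461
Step 2: Identify the second-highest value: 323
Step 3: The final price = second-highest value = 323
Step 4: Surplus = 461 - 323 = 138

138
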